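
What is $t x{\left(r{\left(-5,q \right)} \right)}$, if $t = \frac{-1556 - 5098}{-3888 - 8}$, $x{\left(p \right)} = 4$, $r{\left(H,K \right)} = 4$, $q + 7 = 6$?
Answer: $\frac{3327}{487} \approx 6.8316$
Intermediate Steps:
$q = -1$ ($q = -7 + 6 = -1$)
$t = \frac{3327}{1948}$ ($t = - \frac{6654}{-3896} = \left(-6654\right) \left(- \frac{1}{3896}\right) = \frac{3327}{1948} \approx 1.7079$)
$t x{\left(r{\left(-5,q \right)} \right)} = \frac{3327}{1948} \cdot 4 = \frac{3327}{487}$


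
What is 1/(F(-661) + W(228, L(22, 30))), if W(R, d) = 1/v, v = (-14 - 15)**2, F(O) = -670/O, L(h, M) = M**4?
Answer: 555901/564131 ≈ 0.98541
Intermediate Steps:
v = 841 (v = (-29)**2 = 841)
W(R, d) = 1/841
1/(F(-661) + W(228, L(22, 30))) = 1/(-670/(-661) + 1/841) = 1/(-670*(-1/661) + 1/841) = 1/(670/661 + 1/841) = 1/(564131/555901) = 555901/564131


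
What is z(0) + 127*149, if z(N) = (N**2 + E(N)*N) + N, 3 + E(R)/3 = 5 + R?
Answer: 18923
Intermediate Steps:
E(R) = 6 + 3*R (E(R) = -9 + 3*(5 + R) = -9 + (15 + 3*R) = 6 + 3*R)
z(N) = N + N**2 + N*(6 + 3*N) (z(N) = (N**2 + (6 + 3*N)*N) + N = (N**2 + N*(6 + 3*N)) + N = N + N**2 + N*(6 + 3*N))
z(0) + 127*149 = 0*(7 + 4*0) + 127*149 = 0*(7 + 0) + 18923 = 0*7 + 18923 = 0 + 18923 = 18923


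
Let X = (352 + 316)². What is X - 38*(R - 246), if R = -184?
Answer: 462564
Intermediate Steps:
X = 446224 (X = 668² = 446224)
X - 38*(R - 246) = 446224 - 38*(-184 - 246) = 446224 - 38*(-430) = 446224 + 16340 = 462564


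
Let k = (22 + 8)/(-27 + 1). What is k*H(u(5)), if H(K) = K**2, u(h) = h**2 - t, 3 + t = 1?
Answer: -10935/13 ≈ -841.15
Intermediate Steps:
t = -2 (t = -3 + 1 = -2)
u(h) = 2 + h**2 (u(h) = h**2 - 1*(-2) = h**2 + 2 = 2 + h**2)
k = -15/13 (k = 30/(-26) = 30*(-1/26) = -15/13 ≈ -1.1538)
k*H(u(5)) = -15*(2 + 5**2)**2/13 = -15*(2 + 25)**2/13 = -15/13*27**2 = -15/13*729 = -10935/13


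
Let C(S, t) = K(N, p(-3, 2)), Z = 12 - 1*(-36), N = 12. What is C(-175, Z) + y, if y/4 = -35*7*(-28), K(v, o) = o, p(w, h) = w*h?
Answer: 27434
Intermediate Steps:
p(w, h) = h*w
Z = 48 (Z = 12 + 36 = 48)
C(S, t) = -6 (C(S, t) = 2*(-3) = -6)
y = 27440 (y = 4*(-35*7*(-28)) = 4*(-245*(-28)) = 4*6860 = 27440)
C(-175, Z) + y = -6 + 27440 = 27434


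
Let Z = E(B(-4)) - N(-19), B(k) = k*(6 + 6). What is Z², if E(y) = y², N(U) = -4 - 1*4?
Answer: 5345344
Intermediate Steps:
B(k) = 12*k (B(k) = k*12 = 12*k)
N(U) = -8 (N(U) = -4 - 4 = -8)
Z = 2312 (Z = (12*(-4))² - 1*(-8) = (-48)² + 8 = 2304 + 8 = 2312)
Z² = 2312² = 5345344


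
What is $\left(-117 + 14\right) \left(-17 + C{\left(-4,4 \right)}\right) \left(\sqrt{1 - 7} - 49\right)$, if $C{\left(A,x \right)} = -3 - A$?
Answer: $-80752 + 1648 i \sqrt{6} \approx -80752.0 + 4036.8 i$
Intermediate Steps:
$\left(-117 + 14\right) \left(-17 + C{\left(-4,4 \right)}\right) \left(\sqrt{1 - 7} - 49\right) = \left(-117 + 14\right) \left(-17 - -1\right) \left(\sqrt{1 - 7} - 49\right) = - 103 \left(-17 + \left(-3 + 4\right)\right) \left(\sqrt{-6} - 49\right) = - 103 \left(-17 + 1\right) \left(i \sqrt{6} - 49\right) = - 103 \left(- 16 \left(-49 + i \sqrt{6}\right)\right) = - 103 \left(784 - 16 i \sqrt{6}\right) = -80752 + 1648 i \sqrt{6}$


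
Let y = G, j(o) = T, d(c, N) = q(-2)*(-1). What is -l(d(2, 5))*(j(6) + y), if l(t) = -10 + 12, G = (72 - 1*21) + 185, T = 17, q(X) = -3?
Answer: -506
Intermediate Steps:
G = 236 (G = (72 - 21) + 185 = 51 + 185 = 236)
d(c, N) = 3 (d(c, N) = -3*(-1) = 3)
j(o) = 17
l(t) = 2
y = 236
-l(d(2, 5))*(j(6) + y) = -2*(17 + 236) = -2*253 = -1*506 = -506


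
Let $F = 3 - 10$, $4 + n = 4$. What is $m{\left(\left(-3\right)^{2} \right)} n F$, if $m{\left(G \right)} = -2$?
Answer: $0$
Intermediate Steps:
$n = 0$ ($n = -4 + 4 = 0$)
$F = -7$ ($F = 3 - 10 = -7$)
$m{\left(\left(-3\right)^{2} \right)} n F = \left(-2\right) 0 \left(-7\right) = 0 \left(-7\right) = 0$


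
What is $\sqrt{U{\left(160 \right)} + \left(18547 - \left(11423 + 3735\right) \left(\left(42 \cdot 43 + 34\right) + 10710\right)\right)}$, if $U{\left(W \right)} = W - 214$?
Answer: $i \sqrt{190214407} \approx 13792.0 i$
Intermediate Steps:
$U{\left(W \right)} = -214 + W$
$\sqrt{U{\left(160 \right)} + \left(18547 - \left(11423 + 3735\right) \left(\left(42 \cdot 43 + 34\right) + 10710\right)\right)} = \sqrt{\left(-214 + 160\right) + \left(18547 - \left(11423 + 3735\right) \left(\left(42 \cdot 43 + 34\right) + 10710\right)\right)} = \sqrt{-54 + \left(18547 - 15158 \left(\left(1806 + 34\right) + 10710\right)\right)} = \sqrt{-54 + \left(18547 - 15158 \left(1840 + 10710\right)\right)} = \sqrt{-54 + \left(18547 - 15158 \cdot 12550\right)} = \sqrt{-54 + \left(18547 - 190232900\right)} = \sqrt{-54 - 190214353} = \sqrt{-190214407} = i \sqrt{190214407}$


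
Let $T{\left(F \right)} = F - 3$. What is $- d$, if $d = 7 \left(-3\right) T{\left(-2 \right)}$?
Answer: $-105$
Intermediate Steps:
$T{\left(F \right)} = -3 + F$ ($T{\left(F \right)} = F - 3 = -3 + F$)
$d = 105$ ($d = 7 \left(-3\right) \left(-3 - 2\right) = \left(-21\right) \left(-5\right) = 105$)
$- d = \left(-1\right) 105 = -105$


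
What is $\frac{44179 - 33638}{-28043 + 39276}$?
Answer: $\frac{10541}{11233} \approx 0.9384$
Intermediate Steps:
$\frac{44179 - 33638}{-28043 + 39276} = \frac{10541}{11233}$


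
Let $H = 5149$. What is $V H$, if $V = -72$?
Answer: $-370728$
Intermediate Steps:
$V H = \left(-72\right) 5149 = -370728$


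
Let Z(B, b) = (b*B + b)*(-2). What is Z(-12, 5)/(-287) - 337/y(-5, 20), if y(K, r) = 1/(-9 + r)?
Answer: -1064019/287 ≈ -3707.4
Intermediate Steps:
Z(B, b) = -2*b - 2*B*b (Z(B, b) = (B*b + b)*(-2) = (b + B*b)*(-2) = -2*b - 2*B*b)
Z(-12, 5)/(-287) - 337/y(-5, 20) = -2*5*(1 - 12)/(-287) - 337/(1/(-9 + 20)) = -2*5*(-11)*(-1/287) - 337/(1/11) = 110*(-1/287) - 337/1/11 = -110/287 - 337*11 = -110/287 - 3707 = -1064019/287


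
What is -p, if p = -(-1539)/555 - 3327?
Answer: 614982/185 ≈ 3324.2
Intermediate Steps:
p = -614982/185 (p = -(-1539)/555 - 3327 = -3*(-171/185) - 3327 = 513/185 - 3327 = -614982/185 ≈ -3324.2)
-p = -1*(-614982/185) = 614982/185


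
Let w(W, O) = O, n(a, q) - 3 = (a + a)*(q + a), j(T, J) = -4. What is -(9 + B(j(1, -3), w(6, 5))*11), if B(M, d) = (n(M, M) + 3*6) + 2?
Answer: -966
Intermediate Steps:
n(a, q) = 3 + 2*a*(a + q) (n(a, q) = 3 + (a + a)*(q + a) = 3 + (2*a)*(a + q) = 3 + 2*a*(a + q))
B(M, d) = 23 + 4*M² (B(M, d) = ((3 + 2*M² + 2*M*M) + 3*6) + 2 = ((3 + 2*M² + 2*M²) + 18) + 2 = ((3 + 4*M²) + 18) + 2 = (21 + 4*M²) + 2 = 23 + 4*M²)
-(9 + B(j(1, -3), w(6, 5))*11) = -(9 + (23 + 4*(-4)²)*11) = -(9 + (23 + 4*16)*11) = -(9 + (23 + 64)*11) = -(9 + 87*11) = -(9 + 957) = -1*966 = -966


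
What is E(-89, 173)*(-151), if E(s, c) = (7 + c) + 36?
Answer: -32616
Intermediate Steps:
E(s, c) = 43 + c
E(-89, 173)*(-151) = (43 + 173)*(-151) = 216*(-151) = -32616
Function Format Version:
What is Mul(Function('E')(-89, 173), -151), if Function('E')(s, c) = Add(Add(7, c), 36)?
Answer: -32616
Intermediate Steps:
Function('E')(s, c) = Add(43, c)
Mul(Function('E')(-89, 173), -151) = Mul(Add(43, 173), -151) = Mul(216, -151) = -32616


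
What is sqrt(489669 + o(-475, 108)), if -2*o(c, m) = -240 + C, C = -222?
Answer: 10*sqrt(4899) ≈ 699.93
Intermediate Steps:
o(c, m) = 231 (o(c, m) = -(-240 - 222)/2 = -1/2*(-462) = 231)
sqrt(489669 + o(-475, 108)) = sqrt(489669 + 231) = sqrt(489900) = 10*sqrt(4899)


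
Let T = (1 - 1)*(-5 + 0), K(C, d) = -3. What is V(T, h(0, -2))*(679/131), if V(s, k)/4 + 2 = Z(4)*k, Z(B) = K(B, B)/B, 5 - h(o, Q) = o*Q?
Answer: -15617/131 ≈ -119.21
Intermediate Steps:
h(o, Q) = 5 - Q*o (h(o, Q) = 5 - o*Q = 5 - Q*o)
Z(B) = -3/B
T = 0 (T = 0*(-5) = 0)
V(s, k) = -8 - 3*k (V(s, k) = -8 + 4*((-3/4)*k) = -8 + 4*((-3*1/4)*k) = -8 + 4*(-3*k/4) = -8 - 3*k)
V(T, h(0, -2))*(679/131) = (-8 - 3*(5 - 1*(-2)*0))*(679/131) = (-8 - 3*(5 + 0))*(679*(1/131)) = (-8 - 3*5)*(679/131) = (-8 - 15)*(679/131) = -23*679/131 = -15617/131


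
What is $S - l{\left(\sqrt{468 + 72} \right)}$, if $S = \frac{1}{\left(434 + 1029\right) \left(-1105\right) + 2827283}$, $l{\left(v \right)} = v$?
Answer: $\frac{1}{1210668} - 6 \sqrt{15} \approx -23.238$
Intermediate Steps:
$S = \frac{1}{1210668}$ ($S = \frac{1}{1463 \left(-1105\right) + 2827283} = \frac{1}{-1616615 + 2827283} = \frac{1}{1210668} \approx 8.2599 \cdot 10^{-7}$)
$S - l{\left(\sqrt{468 + 72} \right)} = \frac{1}{1210668} - \sqrt{468 + 72} = \frac{1}{1210668} - \sqrt{540} = \frac{1}{1210668} - 6 \sqrt{15}$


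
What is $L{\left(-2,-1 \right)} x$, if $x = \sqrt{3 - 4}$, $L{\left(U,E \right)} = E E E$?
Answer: $- i \approx - 1.0 i$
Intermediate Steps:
$L{\left(U,E \right)} = E^{3}$ ($L{\left(U,E \right)} = E^{2} E = E^{3}$)
$x = i$ ($x = \sqrt{-1} = i \approx 1.0 i$)
$L{\left(-2,-1 \right)} x = \left(-1\right)^{3} i = - i$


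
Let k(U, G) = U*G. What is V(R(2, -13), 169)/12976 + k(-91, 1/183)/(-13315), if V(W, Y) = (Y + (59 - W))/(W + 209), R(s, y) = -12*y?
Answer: 15160907/288513387870 ≈ 5.2548e-5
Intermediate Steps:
V(W, Y) = (59 + Y - W)/(209 + W)
k(U, G) = G*U
V(R(2, -13), 169)/12976 + k(-91, 1/183)/(-13315) = ((59 + 169 - (-12)*(-13))/(209 - 12*(-13)))/12976 + (-91/183)/(-13315) = ((59 + 169 - 1*156)/(209 + 156))*(1/12976) + ((1/183)*(-91))*(-1/13315) = ((59 + 169 - 156)/365)*(1/12976) - 91/183*(-1/13315) = ((1/365)*72)*(1/12976) + 91/2436645 = (72/365)*(1/12976) + 91/2436645 = 9/592030 + 91/2436645 = 15160907/288513387870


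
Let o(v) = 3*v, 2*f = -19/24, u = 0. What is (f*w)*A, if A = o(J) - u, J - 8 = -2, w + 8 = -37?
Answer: 2565/8 ≈ 320.63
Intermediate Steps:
w = -45 (w = -8 - 37 = -45)
J = 6 (J = 8 - 2 = 6)
f = -19/48 (f = (-19/24)/2 = (-19*1/24)/2 = (½)*(-19/24) = -19/48 ≈ -0.39583)
A = 18 (A = 3*6 - 1*0 = 18 + 0 = 18)
(f*w)*A = -19/48*(-45)*18 = (285/16)*18 = 2565/8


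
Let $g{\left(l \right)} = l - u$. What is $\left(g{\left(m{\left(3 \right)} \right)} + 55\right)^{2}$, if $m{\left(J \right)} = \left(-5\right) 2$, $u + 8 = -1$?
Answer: $2916$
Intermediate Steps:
$u = -9$ ($u = -8 - 1 = -9$)
$m{\left(J \right)} = -10$
$g{\left(l \right)} = 9 + l$ ($g{\left(l \right)} = l - -9 = l + 9 = 9 + l$)
$\left(g{\left(m{\left(3 \right)} \right)} + 55\right)^{2} = \left(\left(9 - 10\right) + 55\right)^{2} = \left(-1 + 55\right)^{2} = 54^{2} = 2916$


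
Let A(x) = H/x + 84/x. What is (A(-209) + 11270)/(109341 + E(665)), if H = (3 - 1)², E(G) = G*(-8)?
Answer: 214122/1976399 ≈ 0.10834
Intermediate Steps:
E(G) = -8*G
H = 4 (H = 2² = 4)
A(x) = 88/x (A(x) = 4/x + 84/x = 88/x)
(A(-209) + 11270)/(109341 + E(665)) = (88/(-209) + 11270)/(109341 - 8*665) = (88*(-1/209) + 11270)/(109341 - 5320) = (-8/19 + 11270)/104021 = (214122/19)*(1/104021) = 214122/1976399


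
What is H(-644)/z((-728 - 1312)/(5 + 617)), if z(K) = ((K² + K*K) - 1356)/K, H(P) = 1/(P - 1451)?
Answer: -5287/4506794587 ≈ -1.1731e-6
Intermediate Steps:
H(P) = 1/(-1451 + P)
z(K) = (-1356 + 2*K²)/K (z(K) = ((K² + K²) - 1356)/K = (2*K² - 1356)/K = (-1356 + 2*K²)/K)
H(-644)/z((-728 - 1312)/(5 + 617)) = 1/((-1451 - 644)*(-1356*(5 + 617)/(-728 - 1312) + 2*((-728 - 1312)/(5 + 617)))) = 1/((-2095)*(-1356/((-2040/622)) + 2*(-2040/622))) = -1/(2095*(-1356/((-2040*1/622)) + 2*(-2040*1/622))) = -1/(2095*(-1356/(-1020/311) + 2*(-1020/311))) = -1/(2095*(-1356*(-311/1020) - 2040/311)) = -1/(2095*(35143/85 - 2040/311)) = -1/(2095*10756073/26435) = -1/2095*26435/10756073 = -5287/4506794587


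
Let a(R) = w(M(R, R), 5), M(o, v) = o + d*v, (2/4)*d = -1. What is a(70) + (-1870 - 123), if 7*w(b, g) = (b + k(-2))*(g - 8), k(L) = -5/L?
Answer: -27497/14 ≈ -1964.1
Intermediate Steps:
d = -2 (d = 2*(-1) = -2)
M(o, v) = o - 2*v
w(b, g) = (-8 + g)*(5/2 + b)/7 (w(b, g) = ((b - 5/(-2))*(g - 8))/7 = ((b - 5*(-½))*(-8 + g))/7 = ((b + 5/2)*(-8 + g))/7 = ((5/2 + b)*(-8 + g))/7 = ((-8 + g)*(5/2 + b))/7 = (-8 + g)*(5/2 + b)/7)
a(R) = -15/14 + 3*R/7 (a(R) = -20/7 - 8*(R - 2*R)/7 + (5/14)*5 + (⅐)*(R - 2*R)*5 = -20/7 - (-8)*R/7 + 25/14 + (⅐)*(-R)*5 = -20/7 + 8*R/7 + 25/14 - 5*R/7 = -15/14 + 3*R/7)
a(70) + (-1870 - 123) = (-15/14 + (3/7)*70) + (-1870 - 123) = (-15/14 + 30) - 1993 = 405/14 - 1993 = -27497/14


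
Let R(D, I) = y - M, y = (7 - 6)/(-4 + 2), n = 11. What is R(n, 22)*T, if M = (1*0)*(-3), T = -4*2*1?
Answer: 4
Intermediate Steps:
T = -8 (T = -8*1 = -8)
y = -1/2 (y = 1/(-2) = 1*(-1/2) = -1/2 ≈ -0.50000)
M = 0 (M = 0*(-3) = 0)
R(D, I) = -1/2 (R(D, I) = -1/2 - 1*0 = -1/2 + 0 = -1/2)
R(n, 22)*T = -1/2*(-8) = 4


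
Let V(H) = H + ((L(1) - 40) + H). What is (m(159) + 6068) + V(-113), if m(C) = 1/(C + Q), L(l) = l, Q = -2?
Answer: 911072/157 ≈ 5803.0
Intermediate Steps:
V(H) = -39 + 2*H (V(H) = H + ((1 - 40) + H) = H + (-39 + H) = -39 + 2*H)
m(C) = 1/(-2 + C) (m(C) = 1/(C - 2) = 1/(-2 + C))
(m(159) + 6068) + V(-113) = (1/(-2 + 159) + 6068) + (-39 + 2*(-113)) = (1/157 + 6068) + (-39 - 226) = (1/157 + 6068) - 265 = 952677/157 - 265 = 911072/157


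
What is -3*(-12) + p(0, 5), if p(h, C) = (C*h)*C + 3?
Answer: 39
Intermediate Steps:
p(h, C) = 3 + h*C**2 (p(h, C) = h*C**2 + 3 = 3 + h*C**2)
-3*(-12) + p(0, 5) = -3*(-12) + (3 + 0*5**2) = 36 + (3 + 0*25) = 36 + (3 + 0) = 36 + 3 = 39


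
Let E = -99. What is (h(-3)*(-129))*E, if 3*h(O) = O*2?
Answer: -25542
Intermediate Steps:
h(O) = 2*O/3 (h(O) = (O*2)/3 = (2*O)/3 = 2*O/3)
(h(-3)*(-129))*E = (((⅔)*(-3))*(-129))*(-99) = -2*(-129)*(-99) = 258*(-99) = -25542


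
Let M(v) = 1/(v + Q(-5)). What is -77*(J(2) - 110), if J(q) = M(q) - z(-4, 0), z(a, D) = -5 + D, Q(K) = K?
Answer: 24332/3 ≈ 8110.7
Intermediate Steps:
M(v) = 1/(-5 + v) (M(v) = 1/(v - 5) = 1/(-5 + v))
J(q) = 5 + 1/(-5 + q) (J(q) = 1/(-5 + q) - (-5 + 0) = 1/(-5 + q) - 1*(-5) = 1/(-5 + q) + 5 = 5 + 1/(-5 + q))
-77*(J(2) - 110) = -77*((-24 + 5*2)/(-5 + 2) - 110) = -77*((-24 + 10)/(-3) - 110) = -77*(-1/3*(-14) - 110) = -77*(14/3 - 110) = -77*(-316/3) = 24332/3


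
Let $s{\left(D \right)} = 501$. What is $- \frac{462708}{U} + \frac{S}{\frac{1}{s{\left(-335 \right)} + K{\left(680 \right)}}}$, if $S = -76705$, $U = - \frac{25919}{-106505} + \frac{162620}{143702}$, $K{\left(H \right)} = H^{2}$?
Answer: $- \frac{373614395614838125435}{10522227619} \approx -3.5507 \cdot 10^{10}$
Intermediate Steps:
$U = \frac{10522227619}{7652490755}$ ($U = \left(-25919\right) \left(- \frac{1}{106505}\right) + 162620 \cdot \frac{1}{143702} = \frac{25919}{106505} + \frac{81310}{71851} = \frac{10522227619}{7652490755} \approx 1.375$)
$- \frac{462708}{U} + \frac{S}{\frac{1}{s{\left(-335 \right)} + K{\left(680 \right)}}} = - \frac{462708}{\frac{10522227619}{7652490755}} - \frac{76705}{\frac{1}{501 + 680^{2}}} = \left(-462708\right) \frac{7652490755}{10522227619} - \frac{76705}{\frac{1}{501 + 462400}} = - \frac{3540868692264540}{10522227619} - \frac{76705}{\frac{1}{462901}} = - \frac{3540868692264540}{10522227619} - 76705 \frac{1}{\frac{1}{462901}} = - \frac{3540868692264540}{10522227619} - 35506821205 = - \frac{373614395614838125435}{10522227619}$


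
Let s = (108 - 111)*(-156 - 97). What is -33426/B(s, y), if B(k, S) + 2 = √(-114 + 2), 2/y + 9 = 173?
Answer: 16713/29 + 33426*I*√7/29 ≈ 576.31 + 3049.5*I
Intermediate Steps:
y = 1/82 (y = 2/(-9 + 173) = 2/164 = 2*(1/164) = 1/82 ≈ 0.012195)
s = 759 (s = -3*(-253) = 759)
B(k, S) = -2 + 4*I*√7 (B(k, S) = -2 + √(-114 + 2) = -2 + √(-112) = -2 + 4*I*√7)
-33426/B(s, y) = -33426/(-2 + 4*I*√7)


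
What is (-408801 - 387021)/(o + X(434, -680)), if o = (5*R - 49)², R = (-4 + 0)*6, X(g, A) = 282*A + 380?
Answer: 265274/54273 ≈ 4.8878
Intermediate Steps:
X(g, A) = 380 + 282*A
R = -24 (R = -4*6 = -24)
o = 28561 (o = (5*(-24) - 49)² = (-120 - 49)² = (-169)² = 28561)
(-408801 - 387021)/(o + X(434, -680)) = (-408801 - 387021)/(28561 + (380 + 282*(-680))) = -795822/(28561 + (380 - 191760)) = -795822/(28561 - 191380) = -795822/(-162819) = -795822*(-1/162819) = 265274/54273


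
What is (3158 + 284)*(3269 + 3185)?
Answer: 22214668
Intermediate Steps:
(3158 + 284)*(3269 + 3185) = 3442*6454 = 22214668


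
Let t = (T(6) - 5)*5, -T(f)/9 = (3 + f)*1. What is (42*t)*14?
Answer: -252840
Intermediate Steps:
T(f) = -27 - 9*f (T(f) = -9*(3 + f) = -27 - 9*f)
t = -430 (t = ((-27 - 9*6) - 5)*5 = ((-27 - 54) - 5)*5 = (-81 - 5)*5 = -86*5 = -430)
(42*t)*14 = (42*(-430))*14 = -18060*14 = -252840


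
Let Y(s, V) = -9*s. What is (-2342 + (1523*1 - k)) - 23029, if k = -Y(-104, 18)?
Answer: -22912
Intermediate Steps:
k = -936 (k = -(-9)*(-104) = -1*936 = -936)
(-2342 + (1523*1 - k)) - 23029 = (-2342 + (1523*1 - 1*(-936))) - 23029 = (-2342 + (1523 + 936)) - 23029 = (-2342 + 2459) - 23029 = 117 - 23029 = -22912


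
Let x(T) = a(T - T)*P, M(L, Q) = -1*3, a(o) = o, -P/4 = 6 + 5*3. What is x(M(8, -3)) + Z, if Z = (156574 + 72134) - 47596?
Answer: 181112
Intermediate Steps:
P = -84 (P = -4*(6 + 5*3) = -4*(6 + 15) = -4*21 = -84)
M(L, Q) = -3
x(T) = 0 (x(T) = (T - T)*(-84) = 0*(-84) = 0)
Z = 181112 (Z = 228708 - 47596 = 181112)
x(M(8, -3)) + Z = 0 + 181112 = 181112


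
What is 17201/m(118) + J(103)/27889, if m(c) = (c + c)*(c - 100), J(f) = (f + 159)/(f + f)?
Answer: 49411581455/12202664616 ≈ 4.0492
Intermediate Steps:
J(f) = (159 + f)/(2*f) (J(f) = (159 + f)/((2*f)) = (159 + f)*(1/(2*f)) = (159 + f)/(2*f))
m(c) = 2*c*(-100 + c) (m(c) = (2*c)*(-100 + c) = 2*c*(-100 + c))
17201/m(118) + J(103)/27889 = 17201/((2*118*(-100 + 118))) + ((1/2)*(159 + 103)/103)/27889 = 17201/((2*118*18)) + ((1/2)*(1/103)*262)*(1/27889) = 17201/4248 + (131/103)*(1/27889) = 17201*(1/4248) + 131/2872567 = 17201/4248 + 131/2872567 = 49411581455/12202664616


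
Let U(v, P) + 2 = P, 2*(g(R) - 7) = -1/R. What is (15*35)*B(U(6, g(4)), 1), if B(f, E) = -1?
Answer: -525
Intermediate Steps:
g(R) = 7 - 1/(2*R) (g(R) = 7 + (-1/R)/2 = 7 - 1/(2*R))
U(v, P) = -2 + P
(15*35)*B(U(6, g(4)), 1) = (15*35)*(-1) = 525*(-1) = -525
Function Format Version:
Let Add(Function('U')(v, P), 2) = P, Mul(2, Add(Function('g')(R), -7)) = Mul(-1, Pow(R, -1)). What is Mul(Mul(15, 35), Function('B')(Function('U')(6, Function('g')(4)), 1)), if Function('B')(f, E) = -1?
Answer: -525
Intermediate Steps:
Function('g')(R) = Add(7, Mul(Rational(-1, 2), Pow(R, -1))) (Function('g')(R) = Add(7, Mul(Rational(1, 2), Mul(-1, Pow(R, -1)))) = Add(7, Mul(Rational(-1, 2), Pow(R, -1))))
Function('U')(v, P) = Add(-2, P)
Mul(Mul(15, 35), Function('B')(Function('U')(6, Function('g')(4)), 1)) = Mul(Mul(15, 35), -1) = Mul(525, -1) = -525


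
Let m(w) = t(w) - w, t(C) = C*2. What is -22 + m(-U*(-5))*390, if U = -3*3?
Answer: -17572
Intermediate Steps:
U = -9
t(C) = 2*C
m(w) = w (m(w) = 2*w - w = w)
-22 + m(-U*(-5))*390 = -22 + (-1*(-9)*(-5))*390 = -22 + (9*(-5))*390 = -22 - 45*390 = -22 - 17550 = -17572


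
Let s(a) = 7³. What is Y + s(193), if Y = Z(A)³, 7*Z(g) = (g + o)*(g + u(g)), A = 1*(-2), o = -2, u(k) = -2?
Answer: 121745/343 ≈ 354.94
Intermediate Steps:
s(a) = 343
A = -2
Z(g) = (-2 + g)²/7 (Z(g) = ((g - 2)*(g - 2))/7 = ((-2 + g)*(-2 + g))/7 = (-2 + g)²/7)
Y = 4096/343 (Y = (4/7 - 4/7*(-2) + (⅐)*(-2)²)³ = (4/7 + 8/7 + (⅐)*4)³ = (4/7 + 8/7 + 4/7)³ = (16/7)³ = 4096/343 ≈ 11.942)
Y + s(193) = 4096/343 + 343 = 121745/343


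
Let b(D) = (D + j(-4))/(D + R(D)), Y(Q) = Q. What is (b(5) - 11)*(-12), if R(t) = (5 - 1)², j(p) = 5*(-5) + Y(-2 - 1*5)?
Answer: 1032/7 ≈ 147.43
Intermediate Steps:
j(p) = -32 (j(p) = 5*(-5) + (-2 - 1*5) = -25 + (-2 - 5) = -25 - 7 = -32)
R(t) = 16 (R(t) = 4² = 16)
b(D) = (-32 + D)/(16 + D) (b(D) = (D - 32)/(D + 16) = (-32 + D)/(16 + D))
(b(5) - 11)*(-12) = ((-32 + 5)/(16 + 5) - 11)*(-12) = (-27/21 - 11)*(-12) = ((1/21)*(-27) - 11)*(-12) = (-9/7 - 11)*(-12) = -86/7*(-12) = 1032/7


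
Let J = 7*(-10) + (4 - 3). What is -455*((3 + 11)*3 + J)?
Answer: 12285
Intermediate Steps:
J = -69 (J = -70 + 1 = -69)
-455*((3 + 11)*3 + J) = -455*((3 + 11)*3 - 69) = -455*(14*3 - 69) = -455*(42 - 69) = -455*(-27) = 12285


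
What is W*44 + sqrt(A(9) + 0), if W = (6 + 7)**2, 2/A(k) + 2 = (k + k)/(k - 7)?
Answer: 7436 + sqrt(14)/7 ≈ 7436.5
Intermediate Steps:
A(k) = 2/(-2 + 2*k/(-7 + k)) (A(k) = 2/(-2 + (k + k)/(k - 7)) = 2/(-2 + (2*k)/(-7 + k)) = 2/(-2 + 2*k/(-7 + k)))
W = 169 (W = 13**2 = 169)
W*44 + sqrt(A(9) + 0) = 169*44 + sqrt((-1 + (1/7)*9) + 0) = 7436 + sqrt((-1 + 9/7) + 0) = 7436 + sqrt(2/7 + 0) = 7436 + sqrt(2/7) = 7436 + sqrt(14)/7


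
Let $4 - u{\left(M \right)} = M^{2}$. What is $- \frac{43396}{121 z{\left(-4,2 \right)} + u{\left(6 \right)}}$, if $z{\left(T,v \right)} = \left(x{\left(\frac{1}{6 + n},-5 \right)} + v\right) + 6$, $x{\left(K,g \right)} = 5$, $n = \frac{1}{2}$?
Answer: $- \frac{43396}{1541} \approx -28.161$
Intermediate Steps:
$n = \frac{1}{2} \approx 0.5$
$z{\left(T,v \right)} = 11 + v$ ($z{\left(T,v \right)} = \left(5 + v\right) + 6 = 11 + v$)
$u{\left(M \right)} = 4 - M^{2}$
$- \frac{43396}{121 z{\left(-4,2 \right)} + u{\left(6 \right)}} = - \frac{43396}{121 \left(11 + 2\right) + \left(4 - 6^{2}\right)} = - \frac{43396}{121 \cdot 13 + \left(4 - 36\right)} = - \frac{43396}{1573 + \left(4 - 36\right)} = - \frac{43396}{1573 - 32} = - \frac{43396}{1541}$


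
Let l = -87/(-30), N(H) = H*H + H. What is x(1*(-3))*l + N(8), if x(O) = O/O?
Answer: 749/10 ≈ 74.900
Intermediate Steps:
x(O) = 1
N(H) = H + H² (N(H) = H² + H = H + H²)
l = 29/10 (l = -87*(-1/30) = 29/10 ≈ 2.9000)
x(1*(-3))*l + N(8) = 1*(29/10) + 8*(1 + 8) = 29/10 + 8*9 = 29/10 + 72 = 749/10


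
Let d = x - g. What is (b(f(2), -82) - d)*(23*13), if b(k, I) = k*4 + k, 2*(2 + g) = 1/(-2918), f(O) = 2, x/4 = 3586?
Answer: -25015804203/5836 ≈ -4.2865e+6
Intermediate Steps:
x = 14344 (x = 4*3586 = 14344)
g = -11673/5836 (g = -2 + (1/2)/(-2918) = -2 + (1/2)*(-1/2918) = -2 - 1/5836 = -11673/5836 ≈ -2.0002)
b(k, I) = 5*k (b(k, I) = 4*k + k = 5*k)
d = 83723257/5836 (d = 14344 - 1*(-11673/5836) = 14344 + 11673/5836 = 83723257/5836 ≈ 14346.)
(b(f(2), -82) - d)*(23*13) = (5*2 - 1*83723257/5836)*(23*13) = (10 - 83723257/5836)*299 = -83664897/5836*299 = -25015804203/5836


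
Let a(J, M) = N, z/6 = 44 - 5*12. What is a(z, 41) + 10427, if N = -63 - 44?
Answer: 10320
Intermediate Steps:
z = -96 (z = 6*(44 - 5*12) = 6*(44 - 60) = 6*(-16) = -96)
N = -107
a(J, M) = -107
a(z, 41) + 10427 = -107 + 10427 = 10320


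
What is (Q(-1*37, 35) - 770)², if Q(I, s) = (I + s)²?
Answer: 586756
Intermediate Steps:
(Q(-1*37, 35) - 770)² = ((-1*37 + 35)² - 770)² = ((-37 + 35)² - 770)² = ((-2)² - 770)² = (4 - 770)² = (-766)² = 586756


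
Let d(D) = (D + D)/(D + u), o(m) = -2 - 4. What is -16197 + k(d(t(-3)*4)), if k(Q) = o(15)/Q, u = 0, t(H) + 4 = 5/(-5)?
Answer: -16200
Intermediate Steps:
t(H) = -5 (t(H) = -4 + 5/(-5) = -4 + 5*(-⅕) = -4 - 1 = -5)
o(m) = -6
d(D) = 2 (d(D) = (D + D)/(D + 0) = (2*D)/D = 2)
k(Q) = -6/Q
-16197 + k(d(t(-3)*4)) = -16197 - 6/2 = -16197 - 6*½ = -16197 - 3 = -16200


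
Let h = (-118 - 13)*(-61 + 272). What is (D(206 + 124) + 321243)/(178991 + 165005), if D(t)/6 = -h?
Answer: 487089/343996 ≈ 1.4160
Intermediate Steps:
h = -27641 (h = -131*211 = -27641)
D(t) = 165846 (D(t) = 6*(-1*(-27641)) = 6*27641 = 165846)
(D(206 + 124) + 321243)/(178991 + 165005) = (165846 + 321243)/(178991 + 165005) = 487089/343996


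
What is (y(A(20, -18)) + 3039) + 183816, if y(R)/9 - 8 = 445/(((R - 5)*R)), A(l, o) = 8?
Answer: 1496751/8 ≈ 1.8709e+5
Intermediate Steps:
y(R) = 72 + 4005/(R*(-5 + R)) (y(R) = 72 + 9*(445/(((R - 5)*R))) = 72 + 9*(445/(((-5 + R)*R))) = 72 + 9*(445/((R*(-5 + R)))) = 72 + 9*(445*(1/(R*(-5 + R)))) = 72 + 9*(445/(R*(-5 + R))) = 72 + 4005/(R*(-5 + R)))
(y(A(20, -18)) + 3039) + 183816 = (9*(445 - 40*8 + 8*8²)/(8*(-5 + 8)) + 3039) + 183816 = (9*(⅛)*(445 - 320 + 8*64)/3 + 3039) + 183816 = (9*(⅛)*(⅓)*(445 - 320 + 512) + 3039) + 183816 = (9*(⅛)*(⅓)*637 + 3039) + 183816 = (1911/8 + 3039) + 183816 = 26223/8 + 183816 = 1496751/8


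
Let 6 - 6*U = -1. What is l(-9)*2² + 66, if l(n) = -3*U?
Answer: 52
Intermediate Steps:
U = 7/6 (U = 1 - ⅙*(-1) = 1 + ⅙ = 7/6 ≈ 1.1667)
l(n) = -7/2 (l(n) = -3*7/6 = -7/2)
l(-9)*2² + 66 = -7/2*2² + 66 = -7/2*4 + 66 = -14 + 66 = 52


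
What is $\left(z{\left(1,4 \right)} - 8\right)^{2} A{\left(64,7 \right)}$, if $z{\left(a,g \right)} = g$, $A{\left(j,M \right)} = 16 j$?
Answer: $16384$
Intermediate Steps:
$\left(z{\left(1,4 \right)} - 8\right)^{2} A{\left(64,7 \right)} = \left(4 - 8\right)^{2} \cdot 16 \cdot 64 = \left(-4\right)^{2} \cdot 1024 = 16 \cdot 1024 = 16384$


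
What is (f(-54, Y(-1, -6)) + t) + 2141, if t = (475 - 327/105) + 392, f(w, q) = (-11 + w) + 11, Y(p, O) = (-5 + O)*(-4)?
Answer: 103281/35 ≈ 2950.9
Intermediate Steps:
Y(p, O) = 20 - 4*O
f(w, q) = w
t = 30236/35 (t = (475 - 327*1/105) + 392 = (475 - 109/35) + 392 = 16516/35 + 392 = 30236/35 ≈ 863.89)
(f(-54, Y(-1, -6)) + t) + 2141 = (-54 + 30236/35) + 2141 = 28346/35 + 2141 = 103281/35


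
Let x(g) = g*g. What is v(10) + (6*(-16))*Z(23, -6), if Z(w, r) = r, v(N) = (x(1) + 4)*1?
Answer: 581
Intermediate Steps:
x(g) = g²
v(N) = 5 (v(N) = (1² + 4)*1 = (1 + 4)*1 = 5*1 = 5)
v(10) + (6*(-16))*Z(23, -6) = 5 + (6*(-16))*(-6) = 5 - 96*(-6) = 5 + 576 = 581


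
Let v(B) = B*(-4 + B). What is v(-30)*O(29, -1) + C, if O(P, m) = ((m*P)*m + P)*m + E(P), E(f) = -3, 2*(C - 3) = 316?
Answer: -62059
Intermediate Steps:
C = 161 (C = 3 + (½)*316 = 3 + 158 = 161)
O(P, m) = -3 + m*(P + P*m²) (O(P, m) = ((m*P)*m + P)*m - 3 = ((P*m)*m + P)*m - 3 = (P*m² + P)*m - 3 = (P + P*m²)*m - 3 = m*(P + P*m²) - 3 = -3 + m*(P + P*m²))
v(-30)*O(29, -1) + C = (-30*(-4 - 30))*(-3 + 29*(-1) + 29*(-1)³) + 161 = (-30*(-34))*(-3 - 29 + 29*(-1)) + 161 = 1020*(-3 - 29 - 29) + 161 = 1020*(-61) + 161 = -62220 + 161 = -62059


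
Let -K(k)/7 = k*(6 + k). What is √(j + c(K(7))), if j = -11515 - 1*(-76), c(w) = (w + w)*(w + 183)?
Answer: √566957 ≈ 752.97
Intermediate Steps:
K(k) = -7*k*(6 + k)
c(w) = 2*w*(183 + w) (c(w) = (2*w)*(183 + w) = 2*w*(183 + w))
j = -11439 (j = -11515 + 76 = -11439)
√(j + c(K(7))) = √(-11439 + 2*(-7*7*(6 + 7))*(183 - 7*7*(6 + 7))) = √(-11439 + 2*(-7*7*13)*(183 - 7*7*13)) = √(-11439 + 2*(-637)*(183 - 637)) = √(-11439 + 2*(-637)*(-454)) = √(-11439 + 578396) = √566957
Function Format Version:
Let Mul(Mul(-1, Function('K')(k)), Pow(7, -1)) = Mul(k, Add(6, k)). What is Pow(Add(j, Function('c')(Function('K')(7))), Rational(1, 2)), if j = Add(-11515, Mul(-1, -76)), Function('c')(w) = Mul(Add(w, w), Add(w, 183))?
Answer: Pow(566957, Rational(1, 2)) ≈ 752.97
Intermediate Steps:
Function('K')(k) = Mul(-7, k, Add(6, k)) (Function('K')(k) = Mul(-7, Mul(k, Add(6, k))) = Mul(-7, k, Add(6, k)))
Function('c')(w) = Mul(2, w, Add(183, w)) (Function('c')(w) = Mul(Mul(2, w), Add(183, w)) = Mul(2, w, Add(183, w)))
j = -11439 (j = Add(-11515, 76) = -11439)
Pow(Add(j, Function('c')(Function('K')(7))), Rational(1, 2)) = Pow(Add(-11439, Mul(2, Mul(-7, 7, Add(6, 7)), Add(183, Mul(-7, 7, Add(6, 7))))), Rational(1, 2)) = Pow(Add(-11439, Mul(2, Mul(-7, 7, 13), Add(183, Mul(-7, 7, 13)))), Rational(1, 2)) = Pow(Add(-11439, Mul(2, -637, Add(183, -637))), Rational(1, 2)) = Pow(Add(-11439, Mul(2, -637, -454)), Rational(1, 2)) = Pow(Add(-11439, 578396), Rational(1, 2)) = Pow(566957, Rational(1, 2))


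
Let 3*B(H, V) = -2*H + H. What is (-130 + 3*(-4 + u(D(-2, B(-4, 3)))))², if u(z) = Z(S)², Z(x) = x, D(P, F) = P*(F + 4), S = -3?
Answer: 13225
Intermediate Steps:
B(H, V) = -H/3 (B(H, V) = (-2*H + H)/3 = (-H)/3 = -H/3)
D(P, F) = P*(4 + F)
u(z) = 9 (u(z) = (-3)² = 9)
(-130 + 3*(-4 + u(D(-2, B(-4, 3)))))² = (-130 + 3*(-4 + 9))² = (-130 + 3*5)² = (-130 + 15)² = (-115)² = 13225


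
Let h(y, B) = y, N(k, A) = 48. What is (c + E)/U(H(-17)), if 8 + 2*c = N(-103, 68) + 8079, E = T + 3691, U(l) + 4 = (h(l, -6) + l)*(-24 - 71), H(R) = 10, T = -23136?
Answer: 30771/3808 ≈ 8.0806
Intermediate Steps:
U(l) = -4 - 190*l (U(l) = -4 + (l + l)*(-24 - 71) = -4 + (2*l)*(-95) = -4 - 190*l)
E = -19445 (E = -23136 + 3691 = -19445)
c = 8119/2 (c = -4 + (48 + 8079)/2 = -4 + (1/2)*8127 = -4 + 8127/2 = 8119/2 ≈ 4059.5)
(c + E)/U(H(-17)) = (8119/2 - 19445)/(-4 - 190*10) = -30771/(2*(-4 - 1900)) = -30771/2/(-1904) = -30771/2*(-1/1904) = 30771/3808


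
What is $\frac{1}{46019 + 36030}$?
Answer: $\frac{1}{82049} \approx 1.2188 \cdot 10^{-5}$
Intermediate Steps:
$\frac{1}{46019 + 36030} = \frac{1}{82049}$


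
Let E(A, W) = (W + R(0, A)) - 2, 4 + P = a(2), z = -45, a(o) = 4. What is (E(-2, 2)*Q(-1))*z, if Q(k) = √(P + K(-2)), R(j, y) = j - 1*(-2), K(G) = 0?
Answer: 0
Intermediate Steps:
P = 0 (P = -4 + 4 = 0)
R(j, y) = 2 + j (R(j, y) = j + 2 = 2 + j)
E(A, W) = W (E(A, W) = (W + (2 + 0)) - 2 = (W + 2) - 2 = (2 + W) - 2 = W)
Q(k) = 0 (Q(k) = √(0 + 0) = √0 = 0)
(E(-2, 2)*Q(-1))*z = (2*0)*(-45) = 0*(-45) = 0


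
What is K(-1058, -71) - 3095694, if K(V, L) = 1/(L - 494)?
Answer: -1749067111/565 ≈ -3.0957e+6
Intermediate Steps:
K(V, L) = 1/(-494 + L)
K(-1058, -71) - 3095694 = 1/(-494 - 71) - 3095694 = 1/(-565) - 3095694 = -1/565 - 3095694 = -1749067111/565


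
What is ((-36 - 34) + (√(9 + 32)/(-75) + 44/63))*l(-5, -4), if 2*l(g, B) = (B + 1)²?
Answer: -2183/7 - 3*√41/50 ≈ -312.24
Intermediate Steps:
l(g, B) = (1 + B)²/2 (l(g, B) = (B + 1)²/2 = (1 + B)²/2)
((-36 - 34) + (√(9 + 32)/(-75) + 44/63))*l(-5, -4) = ((-36 - 34) + (√(9 + 32)/(-75) + 44/63))*((1 - 4)²/2) = (-70 + (√41*(-1/75) + 44*(1/63)))*((½)*(-3)²) = (-70 + (-√41/75 + 44/63))*((½)*9) = (-70 + (44/63 - √41/75))*(9/2) = (-4366/63 - √41/75)*(9/2) = -2183/7 - 3*√41/50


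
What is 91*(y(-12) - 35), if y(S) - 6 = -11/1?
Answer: -3640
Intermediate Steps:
y(S) = -5 (y(S) = 6 - 11/1 = 6 - 11*1 = 6 - 11 = -5)
91*(y(-12) - 35) = 91*(-5 - 35) = 91*(-40) = -3640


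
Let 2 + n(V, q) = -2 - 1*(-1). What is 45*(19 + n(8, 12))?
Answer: 720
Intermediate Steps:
n(V, q) = -3 (n(V, q) = -2 + (-2 - 1*(-1)) = -2 + (-2 + 1) = -2 - 1 = -3)
45*(19 + n(8, 12)) = 45*(19 - 3) = 45*16 = 720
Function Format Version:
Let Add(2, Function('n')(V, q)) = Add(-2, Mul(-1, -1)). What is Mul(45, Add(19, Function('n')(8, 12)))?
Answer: 720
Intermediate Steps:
Function('n')(V, q) = -3 (Function('n')(V, q) = Add(-2, Add(-2, Mul(-1, -1))) = Add(-2, Add(-2, 1)) = Add(-2, -1) = -3)
Mul(45, Add(19, Function('n')(8, 12))) = Mul(45, Add(19, -3)) = Mul(45, 16) = 720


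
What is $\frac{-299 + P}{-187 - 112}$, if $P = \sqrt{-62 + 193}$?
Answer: $1 - \frac{\sqrt{131}}{299} \approx 0.96172$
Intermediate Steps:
$P = \sqrt{131} \approx 11.446$
$\frac{-299 + P}{-187 - 112} = \frac{-299 + \sqrt{131}}{-187 - 112} = \frac{-299 + \sqrt{131}}{-299} = \left(-299 + \sqrt{131}\right) \left(- \frac{1}{299}\right) = 1 - \frac{\sqrt{131}}{299}$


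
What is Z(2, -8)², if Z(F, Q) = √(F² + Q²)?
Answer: 68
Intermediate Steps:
Z(2, -8)² = (√(2² + (-8)²))² = (√(4 + 64))² = (√68)² = (2*√17)² = 68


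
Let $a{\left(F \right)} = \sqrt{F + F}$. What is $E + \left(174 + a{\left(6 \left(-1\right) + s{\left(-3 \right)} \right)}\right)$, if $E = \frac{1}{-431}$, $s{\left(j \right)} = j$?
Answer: $\frac{74993}{431} + 3 i \sqrt{2} \approx 174.0 + 4.2426 i$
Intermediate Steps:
$a{\left(F \right)} = \sqrt{2} \sqrt{F}$ ($a{\left(F \right)} = \sqrt{2 F} = \sqrt{2} \sqrt{F}$)
$E = - \frac{1}{431} \approx -0.0023202$
$E + \left(174 + a{\left(6 \left(-1\right) + s{\left(-3 \right)} \right)}\right) = - \frac{1}{431} + \left(174 + \sqrt{2} \sqrt{6 \left(-1\right) - 3}\right) = - \frac{1}{431} + \left(174 + \sqrt{2} \sqrt{-6 - 3}\right) = - \frac{1}{431} + \left(174 + \sqrt{2} \sqrt{-9}\right) = - \frac{1}{431} + \left(174 + \sqrt{2} \cdot 3 i\right) = - \frac{1}{431} + \left(174 + 3 i \sqrt{2}\right) = \frac{74993}{431} + 3 i \sqrt{2}$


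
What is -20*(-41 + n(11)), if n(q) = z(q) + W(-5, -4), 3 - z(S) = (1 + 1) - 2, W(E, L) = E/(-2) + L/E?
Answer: 694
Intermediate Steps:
W(E, L) = -E/2 + L/E (W(E, L) = E*(-1/2) + L/E = -E/2 + L/E)
z(S) = 3 (z(S) = 3 - ((1 + 1) - 2) = 3 - (2 - 2) = 3 - 1*0 = 3 + 0 = 3)
n(q) = 63/10 (n(q) = 3 + (-1/2*(-5) - 4/(-5)) = 3 + (5/2 - 4*(-1/5)) = 3 + (5/2 + 4/5) = 3 + 33/10 = 63/10)
-20*(-41 + n(11)) = -20*(-41 + 63/10) = -20*(-347/10) = 694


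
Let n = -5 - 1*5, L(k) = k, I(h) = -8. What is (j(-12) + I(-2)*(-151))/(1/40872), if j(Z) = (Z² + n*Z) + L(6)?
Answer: 60408816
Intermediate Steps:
n = -10 (n = -5 - 5 = -10)
j(Z) = 6 + Z² - 10*Z (j(Z) = (Z² - 10*Z) + 6 = 6 + Z² - 10*Z)
(j(-12) + I(-2)*(-151))/(1/40872) = ((6 + (-12)² - 10*(-12)) - 8*(-151))/(1/40872) = ((6 + 144 + 120) + 1208)/(1/40872) = (270 + 1208)*40872 = 1478*40872 = 60408816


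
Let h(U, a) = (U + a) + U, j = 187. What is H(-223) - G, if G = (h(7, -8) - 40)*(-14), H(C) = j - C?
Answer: -66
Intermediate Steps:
h(U, a) = a + 2*U
H(C) = 187 - C
G = 476 (G = ((-8 + 2*7) - 40)*(-14) = ((-8 + 14) - 40)*(-14) = (6 - 40)*(-14) = -34*(-14) = 476)
H(-223) - G = (187 - 1*(-223)) - 1*476 = (187 + 223) - 476 = 410 - 476 = -66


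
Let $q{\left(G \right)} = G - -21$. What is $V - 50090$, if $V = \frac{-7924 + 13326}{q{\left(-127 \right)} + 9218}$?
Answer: $- \frac{228207339}{4556} \approx -50089.0$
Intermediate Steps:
$q{\left(G \right)} = 21 + G$ ($q{\left(G \right)} = G + 21 = 21 + G$)
$V = \frac{2701}{4556}$ ($V = \frac{-7924 + 13326}{\left(21 - 127\right) + 9218} = \frac{5402}{-106 + 9218} = \frac{5402}{9112} = 5402 \cdot \frac{1}{9112} = \frac{2701}{4556} \approx 0.59284$)
$V - 50090 = \frac{2701}{4556} - 50090 = - \frac{228207339}{4556}$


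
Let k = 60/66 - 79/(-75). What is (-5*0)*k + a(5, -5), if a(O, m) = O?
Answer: 5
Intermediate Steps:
k = 1619/825 (k = 60*(1/66) - 79*(-1/75) = 10/11 + 79/75 = 1619/825 ≈ 1.9624)
(-5*0)*k + a(5, -5) = -5*0*(1619/825) + 5 = 0*(1619/825) + 5 = 0 + 5 = 5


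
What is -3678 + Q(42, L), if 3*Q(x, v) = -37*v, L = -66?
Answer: -2864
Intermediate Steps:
Q(x, v) = -37*v/3 (Q(x, v) = (-37*v)/3 = -37*v/3)
-3678 + Q(42, L) = -3678 - 37/3*(-66) = -3678 + 814 = -2864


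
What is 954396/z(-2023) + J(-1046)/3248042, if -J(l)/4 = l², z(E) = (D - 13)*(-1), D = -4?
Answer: 1549921946372/27608357 ≈ 56140.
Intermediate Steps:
z(E) = 17 (z(E) = (-4 - 13)*(-1) = -17*(-1) = 17)
J(l) = -4*l²
954396/z(-2023) + J(-1046)/3248042 = 954396/17 - 4*(-1046)²/3248042 = 954396*(1/17) - 4*1094116*(1/3248042) = 954396/17 - 4376464*1/3248042 = 954396/17 - 2188232/1624021 = 1549921946372/27608357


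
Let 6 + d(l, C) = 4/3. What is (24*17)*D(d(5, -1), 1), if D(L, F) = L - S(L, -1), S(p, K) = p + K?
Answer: 408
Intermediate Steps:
d(l, C) = -14/3 (d(l, C) = -6 + 4/3 = -14/3)
S(p, K) = K + p
D(L, F) = 1 (D(L, F) = L - (-1 + L) = L + (1 - L) = 1)
(24*17)*D(d(5, -1), 1) = (24*17)*1 = 408*1 = 408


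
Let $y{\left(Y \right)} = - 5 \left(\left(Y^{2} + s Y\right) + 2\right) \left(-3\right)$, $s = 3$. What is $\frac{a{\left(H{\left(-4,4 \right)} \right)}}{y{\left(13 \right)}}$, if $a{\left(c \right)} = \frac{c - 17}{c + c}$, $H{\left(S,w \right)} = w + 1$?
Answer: $- \frac{1}{2625} \approx -0.00038095$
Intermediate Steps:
$H{\left(S,w \right)} = 1 + w$
$a{\left(c \right)} = \frac{-17 + c}{2 c}$
$y{\left(Y \right)} = 30 + 15 Y^{2} + 45 Y$ ($y{\left(Y \right)} = - 5 \left(\left(Y^{2} + 3 Y\right) + 2\right) \left(-3\right) = - 5 \left(2 + Y^{2} + 3 Y\right) \left(-3\right) = \left(-10 - 15 Y - 5 Y^{2}\right) \left(-3\right) = 30 + 15 Y^{2} + 45 Y$)
$\frac{a{\left(H{\left(-4,4 \right)} \right)}}{y{\left(13 \right)}} = \frac{\frac{1}{2} \frac{1}{1 + 4} \left(-17 + \left(1 + 4\right)\right)}{30 + 15 \cdot 13^{2} + 45 \cdot 13} = \frac{\frac{1}{2} \cdot \frac{1}{5} \left(-17 + 5\right)}{30 + 15 \cdot 169 + 585} = \frac{\frac{1}{2} \cdot \frac{1}{5} \left(-12\right)}{30 + 2535 + 585} = - \frac{6}{5 \cdot 3150} = \left(- \frac{6}{5}\right) \frac{1}{3150} = - \frac{1}{2625}$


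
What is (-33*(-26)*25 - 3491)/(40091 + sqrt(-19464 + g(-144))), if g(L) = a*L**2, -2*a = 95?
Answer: 719994269/1608292705 - 35918*I*sqrt(251106)/1608292705 ≈ 0.44768 - 0.011191*I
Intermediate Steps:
a = -95/2 (a = -1/2*95 = -95/2 ≈ -47.500)
g(L) = -95*L**2/2
(-33*(-26)*25 - 3491)/(40091 + sqrt(-19464 + g(-144))) = (-33*(-26)*25 - 3491)/(40091 + sqrt(-19464 - 95/2*(-144)**2)) = (858*25 - 3491)/(40091 + sqrt(-19464 - 95/2*20736)) = (21450 - 3491)/(40091 + sqrt(-19464 - 984960)) = 17959/(40091 + sqrt(-1004424)) = 17959/(40091 + 2*I*sqrt(251106))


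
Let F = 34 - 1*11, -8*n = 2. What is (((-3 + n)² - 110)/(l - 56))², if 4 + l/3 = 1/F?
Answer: 1339047649/623800576 ≈ 2.1466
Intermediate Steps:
n = -¼ (n = -⅛*2 = -¼ ≈ -0.25000)
F = 23 (F = 34 - 11 = 23)
l = -273/23 (l = -12 + 3/23 = -273/23 ≈ -11.870)
(((-3 + n)² - 110)/(l - 56))² = (((-3 - ¼)² - 110)/(-273/23 - 56))² = (((-13/4)² - 110)/(-1561/23))² = ((169/16 - 110)*(-23/1561))² = (-1591/16*(-23/1561))² = (36593/24976)² = 1339047649/623800576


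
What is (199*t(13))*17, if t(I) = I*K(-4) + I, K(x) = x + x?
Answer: -307853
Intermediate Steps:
K(x) = 2*x
t(I) = -7*I (t(I) = I*(2*(-4)) + I = I*(-8) + I = -8*I + I = -7*I)
(199*t(13))*17 = (199*(-7*13))*17 = (199*(-91))*17 = -18109*17 = -307853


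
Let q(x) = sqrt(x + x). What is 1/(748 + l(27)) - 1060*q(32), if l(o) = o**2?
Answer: -12524959/1477 ≈ -8480.0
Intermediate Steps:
q(x) = sqrt(2)*sqrt(x) (q(x) = sqrt(2*x) = sqrt(2)*sqrt(x))
1/(748 + l(27)) - 1060*q(32) = 1/(748 + 27**2) - 1060*sqrt(2)*sqrt(32) = 1/(748 + 729) - 1060*sqrt(2)*4*sqrt(2) = 1/1477 - 1060*8 = 1/1477 - 8480 = -12524959/1477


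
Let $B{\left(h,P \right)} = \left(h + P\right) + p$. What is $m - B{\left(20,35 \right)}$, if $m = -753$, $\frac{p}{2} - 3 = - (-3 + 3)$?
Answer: $-814$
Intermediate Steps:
$p = 6$ ($p = 6 + 2 \left(- (-3 + 3)\right) = 6 + 2 \left(\left(-1\right) 0\right) = 6 + 2 \cdot 0 = 6 + 0 = 6$)
$B{\left(h,P \right)} = 6 + P + h$ ($B{\left(h,P \right)} = \left(h + P\right) + 6 = \left(P + h\right) + 6 = 6 + P + h$)
$m - B{\left(20,35 \right)} = -753 - \left(6 + 35 + 20\right) = -753 - 61 = -814$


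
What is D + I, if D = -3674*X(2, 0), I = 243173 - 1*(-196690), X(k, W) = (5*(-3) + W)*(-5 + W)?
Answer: 164313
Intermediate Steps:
X(k, W) = (-15 + W)*(-5 + W)
I = 439863 (I = 243173 + 196690 = 439863)
D = -275550 (D = -3674*(75 + 0² - 20*0) = -3674*(75 + 0 + 0) = -3674*75 = -275550)
D + I = -275550 + 439863 = 164313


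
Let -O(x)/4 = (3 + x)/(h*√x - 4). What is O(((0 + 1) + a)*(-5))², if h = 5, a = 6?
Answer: 16384/(4 - 5*I*√35)² ≈ -17.728 + 4.8838*I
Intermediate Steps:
O(x) = -4*(3 + x)/(-4 + 5*√x) (O(x) = -4*(3 + x)/(5*√x - 4) = -4*(3 + x)/(-4 + 5*√x))
O(((0 + 1) + a)*(-5))² = (4*(-3 - ((0 + 1) + 6)*(-5))/(-4 + 5*√(((0 + 1) + 6)*(-5))))² = (4*(-3 - (1 + 6)*(-5))/(-4 + 5*√((1 + 6)*(-5))))² = (4*(-3 - 7*(-5))/(-4 + 5*√(7*(-5))))² = (4*(-3 - 1*(-35))/(-4 + 5*√(-35)))² = (4*(-3 + 35)/(-4 + 5*(I*√35)))² = (4*32/(-4 + 5*I*√35))² = (128/(-4 + 5*I*√35))² = 16384/(-4 + 5*I*√35)²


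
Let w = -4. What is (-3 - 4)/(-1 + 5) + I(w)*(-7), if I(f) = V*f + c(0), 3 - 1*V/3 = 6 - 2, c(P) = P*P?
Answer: -343/4 ≈ -85.750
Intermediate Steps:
c(P) = P²
V = -3 (V = 9 - 3*(6 - 2) = 9 - 3*4 = 9 - 12 = -3)
I(f) = -3*f (I(f) = -3*f + 0² = -3*f + 0 = -3*f)
(-3 - 4)/(-1 + 5) + I(w)*(-7) = (-3 - 4)/(-1 + 5) - 3*(-4)*(-7) = -7/4 + 12*(-7) = -7*¼ - 84 = -7/4 - 84 = -343/4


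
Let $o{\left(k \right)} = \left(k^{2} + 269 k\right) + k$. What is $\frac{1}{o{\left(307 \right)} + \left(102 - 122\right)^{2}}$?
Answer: $\frac{1}{177539} \approx 5.6326 \cdot 10^{-6}$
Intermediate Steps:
$o{\left(k \right)} = k^{2} + 270 k$
$\frac{1}{o{\left(307 \right)} + \left(102 - 122\right)^{2}} = \frac{1}{307 \left(270 + 307\right) + \left(102 - 122\right)^{2}} = \frac{1}{307 \cdot 577 + \left(-20\right)^{2}} = \frac{1}{177139 + 400} = \frac{1}{177539}$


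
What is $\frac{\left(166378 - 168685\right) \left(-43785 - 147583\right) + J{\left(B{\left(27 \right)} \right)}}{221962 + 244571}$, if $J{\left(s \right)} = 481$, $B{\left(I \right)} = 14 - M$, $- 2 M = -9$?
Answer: $\frac{441486457}{466533} \approx 946.31$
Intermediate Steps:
$M = \frac{9}{2}$ ($M = \left(- \frac{1}{2}\right) \left(-9\right) = \frac{9}{2} \approx 4.5$)
$B{\left(I \right)} = \frac{19}{2}$ ($B{\left(I \right)} = 14 - \frac{9}{2} = \frac{19}{2}$)
$\frac{\left(166378 - 168685\right) \left(-43785 - 147583\right) + J{\left(B{\left(27 \right)} \right)}}{221962 + 244571} = \frac{\left(166378 - 168685\right) \left(-43785 - 147583\right) + 481}{221962 + 244571} = \frac{\left(-2307\right) \left(-191368\right) + 481}{466533} = \left(441485976 + 481\right) \frac{1}{466533} = 441486457 \cdot \frac{1}{466533} = \frac{441486457}{466533}$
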